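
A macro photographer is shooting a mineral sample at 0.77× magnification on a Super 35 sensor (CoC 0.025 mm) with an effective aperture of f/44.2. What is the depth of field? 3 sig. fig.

At magnification m, DoF ≈ 2·N_eff·c/m² = 2 × 44.2 × 0.025 / 0.77² = 2.21 / 0.5929 ≈ 3.73 mm.

3.73 mm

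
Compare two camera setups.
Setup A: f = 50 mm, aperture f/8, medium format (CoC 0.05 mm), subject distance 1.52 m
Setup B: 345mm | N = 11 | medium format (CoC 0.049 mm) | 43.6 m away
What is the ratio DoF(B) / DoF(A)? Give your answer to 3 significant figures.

23.5

Setup A: H = 50²/(8×0.05) + 50 ≈ 6300.0 mm; DoF = Df − Dn = 1987.45 − 1230.57 ≈ 756.88 mm.
Setup B: H = 345²/(11×0.049) + 345 ≈ 221170.6 mm; DoF = Df − Dn = 54221 − 36459 ≈ 17762 mm.
Ratio = 17762 / 756.88 ≈ 23.5.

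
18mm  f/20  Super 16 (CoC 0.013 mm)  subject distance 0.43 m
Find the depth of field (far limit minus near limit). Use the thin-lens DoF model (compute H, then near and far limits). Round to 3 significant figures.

Hyperfocal distance H = f²/(N·c) + f = 18²/(20 × 0.013) + 18 = 324/0.26 + 18 ≈ 1264.2 mm ≈ 1.264 m.
Near limit Dn = s·(H − f)/(H + s − 2f) = 430 × (1264.2 − 18) / (1264.2 + 430 − 2 × 18) = 430 × 1246.2 / 1658.2 ≈ 323.16 mm.
Far limit Df = s·(H − f)/(H − s) = 430 × (1264.2 − 18) / (1264.2 − 430) = 430 × 1246.2 / 834.2 ≈ 642.38 mm.
Depth of field = Df − Dn = 642.38 − 323.16 ≈ 319.22 mm.

319 mm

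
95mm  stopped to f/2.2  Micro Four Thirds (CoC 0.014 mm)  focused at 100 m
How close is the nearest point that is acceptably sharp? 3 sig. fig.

74.6 m

Hyperfocal distance H = f²/(N·c) + f = 95²/(2.2 × 0.014) + 95 = 9025/0.0308 + 95 ≈ 293114.5 mm ≈ 293.1 m.
Near limit Dn = s·(H − f)/(H + s − 2f) = 100000 × (293114.5 − 95) / (293114.5 + 100000 − 2 × 95) = 100000 × 293019.5 / 392924.5 ≈ 74574 mm ≈ 74.6 m.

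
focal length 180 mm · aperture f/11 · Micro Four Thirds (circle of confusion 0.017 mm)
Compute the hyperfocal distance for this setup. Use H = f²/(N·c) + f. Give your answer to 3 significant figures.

173 m

Hyperfocal distance H = f²/(N·c) + f = 180²/(11 × 0.017) + 180 = 32400/0.187 + 180 ≈ 173442.0 mm ≈ 173 m.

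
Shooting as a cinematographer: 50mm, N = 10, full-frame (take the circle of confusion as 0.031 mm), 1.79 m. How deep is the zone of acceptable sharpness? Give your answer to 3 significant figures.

0.810 m

Hyperfocal distance H = f²/(N·c) + f = 50²/(10 × 0.031) + 50 = 2500/0.31 + 50 ≈ 8114.5 mm ≈ 8.115 m.
Near limit Dn = s·(H − f)/(H + s − 2f) = 1790 × (8114.5 − 50) / (8114.5 + 1790 − 2 × 50) = 1790 × 8064.5 / 9804.5 ≈ 1472.33 mm.
Far limit Df = s·(H − f)/(H − s) = 1790 × (8114.5 − 50) / (8114.5 − 1790) = 1790 × 8064.5 / 6324.5 ≈ 2282.46 mm.
Depth of field = Df − Dn = 2282.46 − 1472.33 ≈ 810.13 mm ≈ 0.810 m.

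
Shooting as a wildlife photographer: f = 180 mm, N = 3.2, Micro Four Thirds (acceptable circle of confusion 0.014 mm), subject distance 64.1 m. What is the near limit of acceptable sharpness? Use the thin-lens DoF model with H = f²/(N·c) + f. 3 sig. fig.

Hyperfocal distance H = f²/(N·c) + f = 180²/(3.2 × 0.014) + 180 = 32400/0.0448 + 180 ≈ 723394.3 mm ≈ 723.4 m.
Near limit Dn = s·(H − f)/(H + s − 2f) = 64100 × (723394.3 − 180) / (723394.3 + 64100 − 2 × 180) = 64100 × 723214.3 / 787134.3 ≈ 58895 mm ≈ 58.9 m.

58.9 m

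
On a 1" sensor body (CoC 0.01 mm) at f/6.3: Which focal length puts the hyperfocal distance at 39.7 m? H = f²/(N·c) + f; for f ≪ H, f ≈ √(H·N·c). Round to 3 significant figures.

50.0 mm

From H = f²/(N·c) + f, with f ≪ H: f ≈ √(H·N·c) = √(39700 × 6.3 × 0.01) = √2501.1 ≈ 50.01 mm.
The +f correction barely moves this — solving exactly, f² + N·c·f − N·c·H = 0 ⇒ f = (−N·c + √((N·c)² + 4·N·c·H))/2 = (−0.063 + √10004)/2 ≈ 49.980 mm, so f ≈ 50.0 mm.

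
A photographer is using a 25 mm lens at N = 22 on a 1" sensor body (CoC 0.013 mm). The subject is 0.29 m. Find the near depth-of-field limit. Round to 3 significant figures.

259 mm

Hyperfocal distance H = f²/(N·c) + f = 25²/(22 × 0.013) + 25 = 625/0.286 + 25 ≈ 2210.3 mm ≈ 2.210 m.
Near limit Dn = s·(H − f)/(H + s − 2f) = 290 × (2210.3 − 25) / (2210.3 + 290 − 2 × 25) = 290 × 2185.3 / 2450.3 ≈ 258.64 mm.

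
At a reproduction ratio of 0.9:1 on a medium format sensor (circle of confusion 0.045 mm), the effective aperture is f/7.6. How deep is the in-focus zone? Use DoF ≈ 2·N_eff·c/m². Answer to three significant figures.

At magnification m, DoF ≈ 2·N_eff·c/m² = 2 × 7.6 × 0.045 / 0.9² = 0.684 / 0.81 ≈ 0.844 mm.

0.844 mm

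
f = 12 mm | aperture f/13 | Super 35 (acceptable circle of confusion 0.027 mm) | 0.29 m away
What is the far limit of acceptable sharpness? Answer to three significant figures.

Hyperfocal distance H = f²/(N·c) + f = 12²/(13 × 0.027) + 12 = 144/0.351 + 12 ≈ 422.3 mm ≈ 0.422 m.
Far limit Df = s·(H − f)/(H − s) = 290 × (422.3 − 12) / (422.3 − 290) = 290 × 410.3 / 132.3 ≈ 899.57 mm ≈ 0.900 m.

0.900 m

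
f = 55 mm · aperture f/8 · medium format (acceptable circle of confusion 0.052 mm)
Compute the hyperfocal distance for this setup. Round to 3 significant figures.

Hyperfocal distance H = f²/(N·c) + f = 55²/(8 × 0.052) + 55 = 3025/0.416 + 55 ≈ 7326.6 mm ≈ 7.33 m.

7.33 m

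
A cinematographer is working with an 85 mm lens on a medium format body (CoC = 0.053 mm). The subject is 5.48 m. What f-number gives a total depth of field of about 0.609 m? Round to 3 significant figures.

f/1.40

Write h = H − f = f²/(N·c). The thin-lens limits are Dn = s·h/(h + (s−f)) and Df = s·h/(h − (s−f)), so DoF = Df − Dn = 2·s·(s−f)·h / (h² − (s−f)²).
That is a quadratic in h: DoF·h² − 2·s·(s−f)·h − DoF·(s−f)² = 0 ⇒ h = (s−f)·(s + √(s² + DoF²)) / DoF = 5395 × (5480 + √(5480² + 609²)) / 609 = 5395 × (5480 + 5513.74) / 609 ≈ 97391 mm.
Then N = f²/(c·h) = 85² / (0.053 × 97391) = 7225 / 5161.7 ≈ 1.40.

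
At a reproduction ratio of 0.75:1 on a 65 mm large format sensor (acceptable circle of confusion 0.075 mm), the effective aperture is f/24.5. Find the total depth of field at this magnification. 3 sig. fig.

At magnification m, DoF ≈ 2·N_eff·c/m² = 2 × 24.5 × 0.075 / 0.75² = 3.675 / 0.5625 ≈ 6.53 mm.

6.53 mm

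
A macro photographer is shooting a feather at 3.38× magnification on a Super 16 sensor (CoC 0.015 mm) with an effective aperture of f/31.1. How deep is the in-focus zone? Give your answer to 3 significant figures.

0.0817 mm

At magnification m, DoF ≈ 2·N_eff·c/m² = 2 × 31.1 × 0.015 / 3.38² = 0.933 / 11.42 ≈ 0.0817 mm.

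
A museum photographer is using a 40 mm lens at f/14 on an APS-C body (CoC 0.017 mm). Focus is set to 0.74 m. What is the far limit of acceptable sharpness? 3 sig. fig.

0.826 m

Hyperfocal distance H = f²/(N·c) + f = 40²/(14 × 0.017) + 40 = 1600/0.238 + 40 ≈ 6762.7 mm ≈ 6.763 m.
Far limit Df = s·(H − f)/(H − s) = 740 × (6762.7 − 40) / (6762.7 − 740) = 740 × 6722.7 / 6022.7 ≈ 826.01 mm ≈ 0.826 m.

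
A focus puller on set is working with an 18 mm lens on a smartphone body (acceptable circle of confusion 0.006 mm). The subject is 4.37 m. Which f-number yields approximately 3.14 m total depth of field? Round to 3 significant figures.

Write h = H − f = f²/(N·c). The thin-lens limits are Dn = s·h/(h + (s−f)) and Df = s·h/(h − (s−f)), so DoF = Df − Dn = 2·s·(s−f)·h / (h² − (s−f)²).
That is a quadratic in h: DoF·h² − 2·s·(s−f)·h − DoF·(s−f)² = 0 ⇒ h = (s−f)·(s + √(s² + DoF²)) / DoF = 4352 × (4370 + √(4370² + 3140²)) / 3140 = 4352 × (4370 + 5381.12) / 3140 ≈ 13515 mm.
Then N = f²/(c·h) = 18² / (0.006 × 13515) = 324 / 81.090 ≈ 4.

f/4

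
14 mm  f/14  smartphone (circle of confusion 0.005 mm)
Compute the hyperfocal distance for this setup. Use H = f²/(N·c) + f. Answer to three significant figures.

Hyperfocal distance H = f²/(N·c) + f = 14²/(14 × 0.005) + 14 = 196/0.07 + 14 ≈ 2814.0 mm ≈ 2.81 m.

2.81 m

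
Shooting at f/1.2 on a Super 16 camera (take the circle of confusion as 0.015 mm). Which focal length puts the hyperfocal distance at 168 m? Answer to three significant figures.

55.0 mm

From H = f²/(N·c) + f, with f ≪ H: f ≈ √(H·N·c) = √(168000 × 1.2 × 0.015) = √3024.0 ≈ 54.99 mm.
The +f correction barely moves this — solving exactly, f² + N·c·f − N·c·H = 0 ⇒ f = (−N·c + √((N·c)² + 4·N·c·H))/2 = (−0.018 + √12096)/2 ≈ 54.982 mm, so f ≈ 55.0 mm.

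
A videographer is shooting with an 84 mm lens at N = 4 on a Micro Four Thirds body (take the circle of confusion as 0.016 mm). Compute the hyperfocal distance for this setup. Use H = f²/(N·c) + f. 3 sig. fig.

110 m

Hyperfocal distance H = f²/(N·c) + f = 84²/(4 × 0.016) + 84 = 7056/0.064 + 84 ≈ 110334.0 mm ≈ 110 m.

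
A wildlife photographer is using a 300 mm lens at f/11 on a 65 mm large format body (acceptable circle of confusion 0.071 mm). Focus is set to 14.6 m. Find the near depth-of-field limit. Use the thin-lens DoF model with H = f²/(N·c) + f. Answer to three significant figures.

Hyperfocal distance H = f²/(N·c) + f = 300²/(11 × 0.071) + 300 = 90000/0.781 + 300 ≈ 115536.9 mm ≈ 115.5 m.
Near limit Dn = s·(H − f)/(H + s − 2f) = 14600 × (115536.9 − 300) / (115536.9 + 14600 − 2 × 300) = 14600 × 115236.9 / 129536.9 ≈ 12988 mm ≈ 13.0 m.

13.0 m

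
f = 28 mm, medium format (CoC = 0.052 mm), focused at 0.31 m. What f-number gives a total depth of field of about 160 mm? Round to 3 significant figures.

Write h = H − f = f²/(N·c). The thin-lens limits are Dn = s·h/(h + (s−f)) and Df = s·h/(h − (s−f)), so DoF = Df − Dn = 2·s·(s−f)·h / (h² − (s−f)²).
That is a quadratic in h: DoF·h² − 2·s·(s−f)·h − DoF·(s−f)² = 0 ⇒ h = (s−f)·(s + √(s² + DoF²)) / DoF = 282 × (310 + √(310² + 160²)) / 160 = 282 × (310 + 348.855) / 160 ≈ 1161.2 mm.
Then N = f²/(c·h) = 28² / (0.052 × 1161.2) = 784 / 60.384 ≈ 13.

f/13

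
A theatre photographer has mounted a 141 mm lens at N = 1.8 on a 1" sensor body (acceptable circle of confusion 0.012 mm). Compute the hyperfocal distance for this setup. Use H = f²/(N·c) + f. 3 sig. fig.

Hyperfocal distance H = f²/(N·c) + f = 141²/(1.8 × 0.012) + 141 = 19881/0.0216 + 141 ≈ 920557.7 mm ≈ 921 m.

921 m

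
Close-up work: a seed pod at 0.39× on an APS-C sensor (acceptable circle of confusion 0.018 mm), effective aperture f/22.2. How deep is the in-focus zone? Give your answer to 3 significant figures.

At magnification m, DoF ≈ 2·N_eff·c/m² = 2 × 22.2 × 0.018 / 0.39² = 0.7992 / 0.1521 ≈ 5.25 mm.

5.25 mm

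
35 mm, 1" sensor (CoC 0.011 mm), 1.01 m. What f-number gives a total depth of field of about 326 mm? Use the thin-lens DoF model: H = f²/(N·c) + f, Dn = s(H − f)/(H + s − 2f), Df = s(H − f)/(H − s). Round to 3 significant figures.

Write h = H − f = f²/(N·c). The thin-lens limits are Dn = s·h/(h + (s−f)) and Df = s·h/(h − (s−f)), so DoF = Df − Dn = 2·s·(s−f)·h / (h² − (s−f)²).
That is a quadratic in h: DoF·h² − 2·s·(s−f)·h − DoF·(s−f)² = 0 ⇒ h = (s−f)·(s + √(s² + DoF²)) / DoF = 975 × (1010 + √(1010² + 326²)) / 326 = 975 × (1010 + 1061.31) / 326 ≈ 6194.9 mm.
Then N = f²/(c·h) = 35² / (0.011 × 6194.9) = 1225 / 68.144 ≈ 18.

f/18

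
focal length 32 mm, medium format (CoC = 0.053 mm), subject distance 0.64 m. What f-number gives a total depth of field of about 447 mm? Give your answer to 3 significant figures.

f/10

Write h = H − f = f²/(N·c). The thin-lens limits are Dn = s·h/(h + (s−f)) and Df = s·h/(h − (s−f)), so DoF = Df − Dn = 2·s·(s−f)·h / (h² − (s−f)²).
That is a quadratic in h: DoF·h² − 2·s·(s−f)·h − DoF·(s−f)² = 0 ⇒ h = (s−f)·(s + √(s² + DoF²)) / DoF = 608 × (640 + √(640² + 447²)) / 447 = 608 × (640 + 780.647) / 447 ≈ 1932.3 mm.
Then N = f²/(c·h) = 32² / (0.053 × 1932.3) = 1024 / 102.41 ≈ 10.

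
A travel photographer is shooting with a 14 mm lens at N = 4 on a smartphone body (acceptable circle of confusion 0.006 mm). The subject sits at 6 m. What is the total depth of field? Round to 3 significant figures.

Hyperfocal distance H = f²/(N·c) + f = 14²/(4 × 0.006) + 14 = 196/0.024 + 14 ≈ 8180.7 mm ≈ 8.181 m.
Near limit Dn = s·(H − f)/(H + s − 2f) = 6000 × (8180.7 − 14) / (8180.7 + 6000 − 2 × 14) = 6000 × 8166.7 / 14152.7 ≈ 3462 mm.
Far limit Df = s·(H − f)/(H − s) = 6000 × (8180.7 − 14) / (8180.7 − 6000) = 6000 × 8166.7 / 2180.7 ≈ 22470 mm.
Depth of field = Df − Dn = 22470 − 3462 ≈ 19008 mm ≈ 19.0 m.

19.0 m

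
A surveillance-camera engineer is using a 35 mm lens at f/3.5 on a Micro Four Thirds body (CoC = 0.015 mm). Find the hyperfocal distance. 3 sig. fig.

23.4 m

Hyperfocal distance H = f²/(N·c) + f = 35²/(3.5 × 0.015) + 35 = 1225/0.0525 + 35 ≈ 23368.3 mm ≈ 23.4 m.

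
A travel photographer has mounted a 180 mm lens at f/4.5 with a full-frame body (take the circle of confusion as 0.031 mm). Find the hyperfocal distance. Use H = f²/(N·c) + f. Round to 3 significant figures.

232 m

Hyperfocal distance H = f²/(N·c) + f = 180²/(4.5 × 0.031) + 180 = 32400/0.1395 + 180 ≈ 232438.1 mm ≈ 232 m.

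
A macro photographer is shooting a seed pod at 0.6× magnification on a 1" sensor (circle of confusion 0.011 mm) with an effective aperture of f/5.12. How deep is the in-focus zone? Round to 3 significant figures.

At magnification m, DoF ≈ 2·N_eff·c/m² = 2 × 5.12 × 0.011 / 0.6² = 0.1126 / 0.36 ≈ 0.313 mm.

0.313 mm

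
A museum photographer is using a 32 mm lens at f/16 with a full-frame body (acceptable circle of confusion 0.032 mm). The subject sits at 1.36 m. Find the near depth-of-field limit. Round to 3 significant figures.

0.817 m

Hyperfocal distance H = f²/(N·c) + f = 32²/(16 × 0.032) + 32 = 1024/0.512 + 32 ≈ 2032.0 mm ≈ 2.032 m.
Near limit Dn = s·(H − f)/(H + s − 2f) = 1360 × (2032.0 − 32) / (2032.0 + 1360 − 2 × 32) = 1360 × 2000.0 / 3328.0 ≈ 817.31 mm ≈ 0.817 m.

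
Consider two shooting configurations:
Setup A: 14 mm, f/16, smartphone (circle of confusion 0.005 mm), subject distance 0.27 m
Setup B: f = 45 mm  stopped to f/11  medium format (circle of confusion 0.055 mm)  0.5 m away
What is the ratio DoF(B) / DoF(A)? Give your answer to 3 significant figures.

Setup A: H = 14²/(16×0.005) + 14 ≈ 2464.0 mm; DoF = Df − Dn = 301.504 − 244.457 ≈ 57.047 mm.
Setup B: H = 45²/(11×0.055) + 45 ≈ 3392.1 mm; DoF = Df − Dn = 578.66 − 440.16 ≈ 138.50 mm.
Ratio = 138.50 / 57.047 ≈ 2.43.

2.43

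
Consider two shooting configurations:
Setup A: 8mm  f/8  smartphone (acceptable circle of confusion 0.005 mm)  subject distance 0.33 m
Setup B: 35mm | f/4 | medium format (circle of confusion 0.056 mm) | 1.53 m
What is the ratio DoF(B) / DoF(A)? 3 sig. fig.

6.53

Setup A: H = 8²/(8×0.005) + 8 ≈ 1608.0 mm; DoF = Df − Dn = 413.15 − 274.71 ≈ 138.44 mm.
Setup B: H = 35²/(4×0.056) + 35 ≈ 5503.8 mm; DoF = Df − Dn = 2105.61 − 1201.53 ≈ 904.08 mm.
Ratio = 904.08 / 138.44 ≈ 6.53.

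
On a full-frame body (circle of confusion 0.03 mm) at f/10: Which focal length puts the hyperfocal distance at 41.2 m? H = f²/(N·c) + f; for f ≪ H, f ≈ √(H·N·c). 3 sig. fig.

111 mm

From H = f²/(N·c) + f, with f ≪ H: f ≈ √(H·N·c) = √(41200 × 10 × 0.03) = √12360 ≈ 111.2 mm.
The +f correction barely moves this — solving exactly, f² + N·c·f − N·c·H = 0 ⇒ f = (−N·c + √((N·c)² + 4·N·c·H))/2 = (−0.3 + √49440)/2 ≈ 111.03 mm, so f ≈ 111 mm.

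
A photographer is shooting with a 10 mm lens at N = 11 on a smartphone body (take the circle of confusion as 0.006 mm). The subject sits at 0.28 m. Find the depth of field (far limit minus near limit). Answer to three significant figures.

103 mm

Hyperfocal distance H = f²/(N·c) + f = 10²/(11 × 0.006) + 10 = 100/0.066 + 10 ≈ 1525.2 mm ≈ 1.525 m.
Near limit Dn = s·(H − f)/(H + s − 2f) = 280 × (1525.2 − 10) / (1525.2 + 280 − 2 × 10) = 280 × 1515.2 / 1785.2 ≈ 237.65 mm.
Far limit Df = s·(H − f)/(H − s) = 280 × (1525.2 − 10) / (1525.2 − 280) = 280 × 1515.2 / 1245.2 ≈ 340.72 mm.
Depth of field = Df − Dn = 340.72 − 237.65 ≈ 103.07 mm.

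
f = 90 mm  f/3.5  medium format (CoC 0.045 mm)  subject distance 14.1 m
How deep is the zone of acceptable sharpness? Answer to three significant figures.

Hyperfocal distance H = f²/(N·c) + f = 90²/(3.5 × 0.045) + 90 = 8100/0.1575 + 90 ≈ 51518.6 mm ≈ 51.52 m.
Near limit Dn = s·(H − f)/(H + s − 2f) = 14100 × (51518.6 − 90) / (51518.6 + 14100 − 2 × 90) = 14100 × 51428.6 / 65438.6 ≈ 11081.3 mm.
Far limit Df = s·(H − f)/(H − s) = 14100 × (51518.6 − 90) / (51518.6 − 14100) = 14100 × 51428.6 / 37418.6 ≈ 19379.2 mm.
Depth of field = Df − Dn = 19379.2 − 11081.3 ≈ 8297.9 mm ≈ 8.30 m.

8.30 m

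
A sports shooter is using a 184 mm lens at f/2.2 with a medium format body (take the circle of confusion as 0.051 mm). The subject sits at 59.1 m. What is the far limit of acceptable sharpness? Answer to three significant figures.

Hyperfocal distance H = f²/(N·c) + f = 184²/(2.2 × 0.051) + 184 = 33856/0.1122 + 184 ≈ 301930.9 mm ≈ 301.9 m.
Far limit Df = s·(H − f)/(H − s) = 59100 × (301930.9 − 184) / (301930.9 − 59100) = 59100 × 301746.9 / 242830.9 ≈ 73439 mm ≈ 73.4 m.

73.4 m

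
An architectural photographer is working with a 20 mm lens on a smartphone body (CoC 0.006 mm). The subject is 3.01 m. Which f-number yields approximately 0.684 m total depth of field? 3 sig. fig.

f/2.50

Write h = H − f = f²/(N·c). The thin-lens limits are Dn = s·h/(h + (s−f)) and Df = s·h/(h − (s−f)), so DoF = Df − Dn = 2·s·(s−f)·h / (h² − (s−f)²).
That is a quadratic in h: DoF·h² − 2·s·(s−f)·h − DoF·(s−f)² = 0 ⇒ h = (s−f)·(s + √(s² + DoF²)) / DoF = 2990 × (3010 + √(3010² + 684²)) / 684 = 2990 × (3010 + 3086.74) / 684 ≈ 26651 mm.
Then N = f²/(c·h) = 20² / (0.006 × 26651) = 400 / 159.91 ≈ 2.50.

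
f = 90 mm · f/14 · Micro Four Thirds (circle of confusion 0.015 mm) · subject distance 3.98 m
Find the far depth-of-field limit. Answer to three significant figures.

Hyperfocal distance H = f²/(N·c) + f = 90²/(14 × 0.015) + 90 = 8100/0.21 + 90 ≈ 38661.4 mm ≈ 38.66 m.
Far limit Df = s·(H − f)/(H − s) = 3980 × (38661.4 − 90) / (38661.4 − 3980) = 3980 × 38571.4 / 34681.4 ≈ 4426.4 mm ≈ 4.43 m.

4.43 m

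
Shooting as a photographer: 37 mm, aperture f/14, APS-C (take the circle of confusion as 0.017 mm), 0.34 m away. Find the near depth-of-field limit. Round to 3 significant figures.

323 mm

Hyperfocal distance H = f²/(N·c) + f = 37²/(14 × 0.017) + 37 = 1369/0.238 + 37 ≈ 5789.1 mm ≈ 5.789 m.
Near limit Dn = s·(H − f)/(H + s − 2f) = 340 × (5789.1 − 37) / (5789.1 + 340 − 2 × 37) = 340 × 5752.1 / 6055.1 ≈ 322.99 mm.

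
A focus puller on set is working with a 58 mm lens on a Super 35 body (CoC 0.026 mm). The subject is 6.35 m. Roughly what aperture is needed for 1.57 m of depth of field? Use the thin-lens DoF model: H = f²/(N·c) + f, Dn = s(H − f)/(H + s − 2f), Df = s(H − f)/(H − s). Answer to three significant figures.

f/2.50

Write h = H − f = f²/(N·c). The thin-lens limits are Dn = s·h/(h + (s−f)) and Df = s·h/(h − (s−f)), so DoF = Df − Dn = 2·s·(s−f)·h / (h² − (s−f)²).
That is a quadratic in h: DoF·h² − 2·s·(s−f)·h − DoF·(s−f)² = 0 ⇒ h = (s−f)·(s + √(s² + DoF²)) / DoF = 6292 × (6350 + √(6350² + 1570²)) / 1570 = 6292 × (6350 + 6541.21) / 1570 ≈ 51663 mm.
Then N = f²/(c·h) = 58² / (0.026 × 51663) = 3364 / 1343.2 ≈ 2.50.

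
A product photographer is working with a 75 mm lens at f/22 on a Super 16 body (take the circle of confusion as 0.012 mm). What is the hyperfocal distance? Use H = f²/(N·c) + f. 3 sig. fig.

Hyperfocal distance H = f²/(N·c) + f = 75²/(22 × 0.012) + 75 = 5625/0.264 + 75 ≈ 21381.8 mm ≈ 21.4 m.

21.4 m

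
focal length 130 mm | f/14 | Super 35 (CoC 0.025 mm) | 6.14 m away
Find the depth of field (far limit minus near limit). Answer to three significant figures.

Hyperfocal distance H = f²/(N·c) + f = 130²/(14 × 0.025) + 130 = 16900/0.35 + 130 ≈ 48415.7 mm ≈ 48.42 m.
Near limit Dn = s·(H − f)/(H + s − 2f) = 6140 × (48415.7 − 130) / (48415.7 + 6140 − 2 × 130) = 6140 × 48285.7 / 54295.7 ≈ 5460.4 mm.
Far limit Df = s·(H − f)/(H − s) = 6140 × (48415.7 − 130) / (48415.7 − 6140) = 6140 × 48285.7 / 42275.7 ≈ 7012.9 mm.
Depth of field = Df − Dn = 7012.9 − 5460.4 ≈ 1552.5 mm ≈ 1.55 m.

1.55 m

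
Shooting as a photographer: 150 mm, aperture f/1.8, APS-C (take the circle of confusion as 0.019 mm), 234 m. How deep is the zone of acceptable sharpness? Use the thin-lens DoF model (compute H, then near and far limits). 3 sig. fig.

Hyperfocal distance H = f²/(N·c) + f = 150²/(1.8 × 0.019) + 150 = 22500/0.0342 + 150 ≈ 658044.7 mm ≈ 658.0 m.
Near limit Dn = s·(H − f)/(H + s − 2f) = 234000 × (658044.7 − 150) / (658044.7 + 234000 − 2 × 150) = 234000 × 657894.7 / 891744.7 ≈ 172636 mm.
Far limit Df = s·(H − f)/(H − s) = 234000 × (658044.7 − 150) / (658044.7 − 234000) = 234000 × 657894.7 / 424044.7 ≈ 363045 mm.
Depth of field = Df − Dn = 363045 − 172636 ≈ 190409 mm ≈ 190 m.

190 m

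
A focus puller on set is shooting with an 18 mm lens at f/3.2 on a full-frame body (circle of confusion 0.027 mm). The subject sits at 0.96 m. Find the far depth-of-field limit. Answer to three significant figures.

1.28 m

Hyperfocal distance H = f²/(N·c) + f = 18²/(3.2 × 0.027) + 18 = 324/0.0864 + 18 ≈ 3768.0 mm ≈ 3.768 m.
Far limit Df = s·(H − f)/(H − s) = 960 × (3768.0 − 18) / (3768.0 − 960) = 960 × 3750.0 / 2808.0 ≈ 1282.1 mm ≈ 1.28 m.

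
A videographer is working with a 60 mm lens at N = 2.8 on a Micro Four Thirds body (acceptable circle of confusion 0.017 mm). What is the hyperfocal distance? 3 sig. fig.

Hyperfocal distance H = f²/(N·c) + f = 60²/(2.8 × 0.017) + 60 = 3600/0.0476 + 60 ≈ 75690.3 mm ≈ 75.7 m.

75.7 m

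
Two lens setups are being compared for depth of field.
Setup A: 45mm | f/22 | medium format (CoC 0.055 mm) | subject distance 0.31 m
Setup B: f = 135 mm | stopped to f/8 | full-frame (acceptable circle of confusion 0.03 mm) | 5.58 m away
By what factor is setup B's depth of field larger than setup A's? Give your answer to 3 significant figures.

Setup A: H = 45²/(22×0.055) + 45 ≈ 1718.6 mm; DoF = Df − Dn = 368.32 − 267.62 ≈ 100.70 mm.
Setup B: H = 135²/(8×0.03) + 135 ≈ 76072.5 mm; DoF = Df − Dn = 6011.01 − 5206.66 ≈ 804.35 mm.
Ratio = 804.35 / 100.70 ≈ 7.99.

7.99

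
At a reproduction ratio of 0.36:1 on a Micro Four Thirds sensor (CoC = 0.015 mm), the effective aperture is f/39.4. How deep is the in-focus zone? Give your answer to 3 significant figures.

At magnification m, DoF ≈ 2·N_eff·c/m² = 2 × 39.4 × 0.015 / 0.36² = 1.182 / 0.1296 ≈ 9.12 mm.

9.12 mm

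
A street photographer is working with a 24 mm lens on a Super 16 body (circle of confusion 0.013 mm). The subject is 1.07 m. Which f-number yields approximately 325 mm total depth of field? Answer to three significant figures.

Write h = H − f = f²/(N·c). The thin-lens limits are Dn = s·h/(h + (s−f)) and Df = s·h/(h − (s−f)), so DoF = Df − Dn = 2·s·(s−f)·h / (h² − (s−f)²).
That is a quadratic in h: DoF·h² − 2·s·(s−f)·h − DoF·(s−f)² = 0 ⇒ h = (s−f)·(s + √(s² + DoF²)) / DoF = 1046 × (1070 + √(1070² + 325²)) / 325 = 1046 × (1070 + 1118.27) / 325 ≈ 7042.9 mm.
Then N = f²/(c·h) = 24² / (0.013 × 7042.9) = 576 / 91.557 ≈ 6.29.

f/6.29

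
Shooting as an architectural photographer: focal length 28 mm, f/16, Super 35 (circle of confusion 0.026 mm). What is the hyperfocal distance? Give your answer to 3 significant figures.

1.91 m

Hyperfocal distance H = f²/(N·c) + f = 28²/(16 × 0.026) + 28 = 784/0.416 + 28 ≈ 1912.6 mm ≈ 1.91 m.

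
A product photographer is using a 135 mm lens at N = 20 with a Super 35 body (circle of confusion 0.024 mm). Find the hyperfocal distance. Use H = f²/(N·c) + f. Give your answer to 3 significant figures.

Hyperfocal distance H = f²/(N·c) + f = 135²/(20 × 0.024) + 135 = 18225/0.48 + 135 ≈ 38103.8 mm ≈ 38.1 m.

38.1 m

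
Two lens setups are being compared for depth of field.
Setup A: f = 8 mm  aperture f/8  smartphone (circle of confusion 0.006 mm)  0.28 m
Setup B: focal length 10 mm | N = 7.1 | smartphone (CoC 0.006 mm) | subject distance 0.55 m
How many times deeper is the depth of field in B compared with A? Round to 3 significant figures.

Setup A: H = 8²/(8×0.006) + 8 ≈ 1341.3 mm; DoF = Df − Dn = 351.76 − 232.56 ≈ 119.20 mm.
Setup B: H = 10²/(7.1×0.006) + 10 ≈ 2357.4 mm; DoF = Df − Dn = 714.32 − 447.14 ≈ 267.18 mm.
Ratio = 267.18 / 119.20 ≈ 2.24.

2.24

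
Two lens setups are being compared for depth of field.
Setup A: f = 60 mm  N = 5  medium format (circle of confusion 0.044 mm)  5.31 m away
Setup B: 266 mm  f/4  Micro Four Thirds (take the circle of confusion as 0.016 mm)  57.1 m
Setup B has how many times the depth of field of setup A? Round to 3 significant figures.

1.55

Setup A: H = 60²/(5×0.044) + 60 ≈ 16423.6 mm; DoF = Df − Dn = 7818.4 − 4020.2 ≈ 3798.2 mm.
Setup B: H = 266²/(4×0.016) + 266 ≈ 1105828.5 mm; DoF = Df − Dn = 60194.4 − 54308.2 ≈ 5886.2 mm.
Ratio = 5886.2 / 3798.2 ≈ 1.55.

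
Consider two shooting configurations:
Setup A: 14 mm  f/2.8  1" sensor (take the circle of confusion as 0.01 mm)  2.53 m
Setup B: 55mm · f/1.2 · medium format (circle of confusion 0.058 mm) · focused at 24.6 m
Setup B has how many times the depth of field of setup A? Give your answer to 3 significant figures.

19.5

Setup A: H = 14²/(2.8×0.01) + 14 ≈ 7014.0 mm; DoF = Df − Dn = 3949.6 − 1861.1 ≈ 2088.5 mm.
Setup B: H = 55²/(1.2×0.058) + 55 ≈ 43517.6 mm; DoF = Df − Dn = 56518 − 15721 ≈ 40797 mm.
Ratio = 40797 / 2088.5 ≈ 19.5.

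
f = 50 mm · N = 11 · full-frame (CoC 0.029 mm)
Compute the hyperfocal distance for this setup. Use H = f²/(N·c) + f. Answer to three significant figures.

Hyperfocal distance H = f²/(N·c) + f = 50²/(11 × 0.029) + 50 = 2500/0.319 + 50 ≈ 7887.0 mm ≈ 7.89 m.

7.89 m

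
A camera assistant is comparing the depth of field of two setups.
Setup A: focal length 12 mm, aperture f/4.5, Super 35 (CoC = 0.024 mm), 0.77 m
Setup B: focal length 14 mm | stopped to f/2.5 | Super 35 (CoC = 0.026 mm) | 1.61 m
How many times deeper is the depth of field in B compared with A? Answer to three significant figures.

Setup A: H = 12²/(4.5×0.024) + 12 ≈ 1345.3 mm; DoF = Df − Dn = 1784.5 − 490.9 ≈ 1293.6 mm.
Setup B: H = 14²/(2.5×0.026) + 14 ≈ 3029.4 mm; DoF = Df − Dn = 3420.3 − 1052.8 ≈ 2367.5 mm.
Ratio = 2367.5 / 1293.6 ≈ 1.83.

1.83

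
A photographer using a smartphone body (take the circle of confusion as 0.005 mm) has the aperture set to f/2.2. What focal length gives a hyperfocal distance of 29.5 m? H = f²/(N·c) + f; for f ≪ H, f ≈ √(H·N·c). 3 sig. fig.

From H = f²/(N·c) + f, with f ≪ H: f ≈ √(H·N·c) = √(29500 × 2.2 × 0.005) = √324.50 ≈ 18.01 mm.
The +f correction barely moves this — solving exactly, f² + N·c·f − N·c·H = 0 ⇒ f = (−N·c + √((N·c)² + 4·N·c·H))/2 = (−0.011 + √1298.0)/2 ≈ 18.008 mm, so f ≈ 18.0 mm.

18.0 mm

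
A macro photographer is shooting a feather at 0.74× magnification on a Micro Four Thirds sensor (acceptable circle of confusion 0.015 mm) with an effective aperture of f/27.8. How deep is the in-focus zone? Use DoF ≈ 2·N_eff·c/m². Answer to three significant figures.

1.52 mm

At magnification m, DoF ≈ 2·N_eff·c/m² = 2 × 27.8 × 0.015 / 0.74² = 0.834 / 0.5476 ≈ 1.52 mm.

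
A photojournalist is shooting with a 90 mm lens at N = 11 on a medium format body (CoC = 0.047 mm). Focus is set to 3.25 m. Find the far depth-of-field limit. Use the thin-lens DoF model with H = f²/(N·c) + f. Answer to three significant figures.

Hyperfocal distance H = f²/(N·c) + f = 90²/(11 × 0.047) + 90 = 8100/0.517 + 90 ≈ 15757.3 mm ≈ 15.76 m.
Far limit Df = s·(H − f)/(H − s) = 3250 × (15757.3 − 90) / (15757.3 − 3250) = 3250 × 15667.3 / 12507.3 ≈ 4071.1 mm ≈ 4.07 m.

4.07 m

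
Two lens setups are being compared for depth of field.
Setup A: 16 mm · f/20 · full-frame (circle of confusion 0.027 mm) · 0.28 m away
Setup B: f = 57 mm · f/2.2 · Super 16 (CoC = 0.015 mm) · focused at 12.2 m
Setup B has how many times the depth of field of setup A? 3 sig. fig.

Setup A: H = 16²/(20×0.027) + 16 ≈ 490.1 mm; DoF = Df − Dn = 631.88 − 179.85 ≈ 452.03 mm.
Setup B: H = 57²/(2.2×0.015) + 57 ≈ 98511.5 mm; DoF = Df − Dn = 13916.4 − 10860.5 ≈ 3055.9 mm.
Ratio = 3055.9 / 452.03 ≈ 6.76.

6.76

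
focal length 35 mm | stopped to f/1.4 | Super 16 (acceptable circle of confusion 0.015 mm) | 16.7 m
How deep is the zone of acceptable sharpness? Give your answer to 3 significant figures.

10.4 m

Hyperfocal distance H = f²/(N·c) + f = 35²/(1.4 × 0.015) + 35 = 1225/0.021 + 35 ≈ 58368.3 mm ≈ 58.37 m.
Near limit Dn = s·(H − f)/(H + s − 2f) = 16700 × (58368.3 − 35) / (58368.3 + 16700 − 2 × 35) = 16700 × 58333.3 / 74998.3 ≈ 12989 mm.
Far limit Df = s·(H − f)/(H − s) = 16700 × (58368.3 − 35) / (58368.3 − 16700) = 16700 × 58333.3 / 41668.3 ≈ 23379 mm.
Depth of field = Df − Dn = 23379 − 12989 ≈ 10390 mm ≈ 10.4 m.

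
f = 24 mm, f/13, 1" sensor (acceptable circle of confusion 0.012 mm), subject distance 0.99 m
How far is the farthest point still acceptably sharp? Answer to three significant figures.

Hyperfocal distance H = f²/(N·c) + f = 24²/(13 × 0.012) + 24 = 576/0.156 + 24 ≈ 3716.3 mm ≈ 3.716 m.
Far limit Df = s·(H − f)/(H − s) = 990 × (3716.3 − 24) / (3716.3 − 990) = 990 × 3692.3 / 2726.3 ≈ 1340.8 mm ≈ 1.34 m.

1.34 m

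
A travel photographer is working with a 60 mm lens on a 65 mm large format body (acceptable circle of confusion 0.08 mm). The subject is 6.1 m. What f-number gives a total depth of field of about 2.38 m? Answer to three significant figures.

Write h = H − f = f²/(N·c). The thin-lens limits are Dn = s·h/(h + (s−f)) and Df = s·h/(h − (s−f)), so DoF = Df − Dn = 2·s·(s−f)·h / (h² − (s−f)²).
That is a quadratic in h: DoF·h² − 2·s·(s−f)·h − DoF·(s−f)² = 0 ⇒ h = (s−f)·(s + √(s² + DoF²)) / DoF = 6040 × (6100 + √(6100² + 2380²)) / 2380 = 6040 × (6100 + 6547.85) / 2380 ≈ 32098 mm.
Then N = f²/(c·h) = 60² / (0.08 × 32098) = 3600 / 2567.8 ≈ 1.40.

f/1.40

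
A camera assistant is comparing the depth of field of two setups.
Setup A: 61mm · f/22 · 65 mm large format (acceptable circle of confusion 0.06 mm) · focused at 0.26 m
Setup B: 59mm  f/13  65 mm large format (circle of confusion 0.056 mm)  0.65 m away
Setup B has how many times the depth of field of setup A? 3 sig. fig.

4.42

Setup A: H = 61²/(22×0.06) + 61 ≈ 2879.9 mm; DoF = Df − Dn = 279.749 − 242.856 ≈ 36.893 mm.
Setup B: H = 59²/(13×0.056) + 59 ≈ 4840.6 mm; DoF = Df − Dn = 741.67 − 578.50 ≈ 163.17 mm.
Ratio = 163.17 / 36.893 ≈ 4.42.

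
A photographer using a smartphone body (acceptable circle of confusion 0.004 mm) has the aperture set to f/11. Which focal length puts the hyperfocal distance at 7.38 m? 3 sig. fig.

From H = f²/(N·c) + f, with f ≪ H: f ≈ √(H·N·c) = √(7380 × 11 × 0.004) = √324.72 ≈ 18.02 mm.
The +f correction barely moves this — solving exactly, f² + N·c·f − N·c·H = 0 ⇒ f = (−N·c + √((N·c)² + 4·N·c·H))/2 = (−0.044 + √1298.9)/2 ≈ 17.998 mm, so f ≈ 18.0 mm.

18.0 mm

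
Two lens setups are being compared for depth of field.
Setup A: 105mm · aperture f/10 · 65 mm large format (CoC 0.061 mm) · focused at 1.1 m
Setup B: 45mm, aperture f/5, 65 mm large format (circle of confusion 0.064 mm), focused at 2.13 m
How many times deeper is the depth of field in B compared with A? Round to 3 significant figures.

Setup A: H = 105²/(10×0.061) + 105 ≈ 18178.8 mm; DoF = Df − Dn = 1164.09 − 1042.60 ≈ 121.49 mm.
Setup B: H = 45²/(5×0.064) + 45 ≈ 6373.1 mm; DoF = Df − Dn = 3176.6 − 1602.1 ≈ 1574.5 mm.
Ratio = 1574.5 / 121.49 ≈ 13.0.

13.0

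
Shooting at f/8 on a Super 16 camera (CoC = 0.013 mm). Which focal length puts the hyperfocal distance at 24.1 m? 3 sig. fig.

50.0 mm

From H = f²/(N·c) + f, with f ≪ H: f ≈ √(H·N·c) = √(24100 × 8 × 0.013) = √2506.4 ≈ 50.06 mm.
Exact: f² + N·c·f − N·c·H = 0 ⇒ f = (−N·c + √((N·c)² + 4·N·c·H))/2 = (−0.104 + √10026)/2 ≈ 50.012 mm ≈ 50.0 mm.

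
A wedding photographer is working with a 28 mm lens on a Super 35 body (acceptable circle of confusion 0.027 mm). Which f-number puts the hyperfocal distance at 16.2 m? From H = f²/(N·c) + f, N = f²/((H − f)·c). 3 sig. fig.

Rearrange H = f²/(N·c) + f for N: N = f² / ((H − f)·c).
N = 28² / ((16200 − 28) × 0.027) = 784 / 436.6 ≈ 1.80.

f/1.80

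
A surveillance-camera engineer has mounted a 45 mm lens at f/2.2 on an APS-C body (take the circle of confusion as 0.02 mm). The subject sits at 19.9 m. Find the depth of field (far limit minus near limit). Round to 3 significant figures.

21.1 m

Hyperfocal distance H = f²/(N·c) + f = 45²/(2.2 × 0.02) + 45 = 2025/0.044 + 45 ≈ 46067.7 mm ≈ 46.07 m.
Near limit Dn = s·(H − f)/(H + s − 2f) = 19900 × (46067.7 − 45) / (46067.7 + 19900 − 2 × 45) = 19900 × 46022.7 / 65877.7 ≈ 13902 mm.
Far limit Df = s·(H − f)/(H − s) = 19900 × (46067.7 − 45) / (46067.7 − 19900) = 19900 × 46022.7 / 26167.7 ≈ 34999 mm.
Depth of field = Df − Dn = 34999 − 13902 ≈ 21097 mm ≈ 21.1 m.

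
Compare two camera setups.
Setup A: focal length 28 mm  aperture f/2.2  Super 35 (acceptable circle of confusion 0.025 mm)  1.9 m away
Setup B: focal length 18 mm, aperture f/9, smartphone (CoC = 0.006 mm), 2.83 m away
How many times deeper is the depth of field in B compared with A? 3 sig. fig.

Setup A: H = 28²/(2.2×0.025) + 28 ≈ 14282.5 mm; DoF = Df − Dn = 2187.24 − 1679.44 ≈ 507.80 mm.
Setup B: H = 18²/(9×0.006) + 18 ≈ 6018.0 mm; DoF = Df − Dn = 5326.2 − 1926.9 ≈ 3399.3 mm.
Ratio = 3399.3 / 507.80 ≈ 6.69.

6.69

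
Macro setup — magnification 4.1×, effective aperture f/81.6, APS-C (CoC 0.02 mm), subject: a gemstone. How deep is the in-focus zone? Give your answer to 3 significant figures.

At magnification m, DoF ≈ 2·N_eff·c/m² = 2 × 81.6 × 0.02 / 4.1² = 3.264 / 16.81 ≈ 0.194 mm.

0.194 mm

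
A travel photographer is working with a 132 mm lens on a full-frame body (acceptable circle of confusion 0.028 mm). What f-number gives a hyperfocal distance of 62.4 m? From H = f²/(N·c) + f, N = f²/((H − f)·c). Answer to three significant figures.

Rearrange H = f²/(N·c) + f for N: N = f² / ((H − f)·c).
N = 132² / ((62400 − 132) × 0.028) = 17424 / 1744 ≈ 9.99.

f/9.99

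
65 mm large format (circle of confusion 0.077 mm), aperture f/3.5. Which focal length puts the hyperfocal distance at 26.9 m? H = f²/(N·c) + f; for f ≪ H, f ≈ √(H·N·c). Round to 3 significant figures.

From H = f²/(N·c) + f, with f ≪ H: f ≈ √(H·N·c) = √(26900 × 3.5 × 0.077) = √7249.6 ≈ 85.14 mm.
Exact: f² + N·c·f − N·c·H = 0 ⇒ f = (−N·c + √((N·c)² + 4·N·c·H))/2 = (−0.2695 + √28998)/2 ≈ 85.010 mm ≈ 85.0 mm.

85.0 mm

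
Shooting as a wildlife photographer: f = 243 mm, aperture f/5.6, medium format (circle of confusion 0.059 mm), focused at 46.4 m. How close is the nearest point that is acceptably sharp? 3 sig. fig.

36.9 m

Hyperfocal distance H = f²/(N·c) + f = 243²/(5.6 × 0.059) + 243 = 59049/0.3304 + 243 ≈ 178962.7 mm ≈ 179.0 m.
Near limit Dn = s·(H − f)/(H + s − 2f) = 46400 × (178962.7 − 243) / (178962.7 + 46400 − 2 × 243) = 46400 × 178719.7 / 224876.7 ≈ 36876 mm ≈ 36.9 m.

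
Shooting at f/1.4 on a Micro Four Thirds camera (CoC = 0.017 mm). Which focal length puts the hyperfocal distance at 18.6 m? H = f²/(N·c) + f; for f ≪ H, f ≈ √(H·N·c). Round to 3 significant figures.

From H = f²/(N·c) + f, with f ≪ H: f ≈ √(H·N·c) = √(18600 × 1.4 × 0.017) = √442.68 ≈ 21.04 mm.
The +f correction barely moves this — solving exactly, f² + N·c·f − N·c·H = 0 ⇒ f = (−N·c + √((N·c)² + 4·N·c·H))/2 = (−0.0238 + √1770.7)/2 ≈ 21.028 mm, so f ≈ 21.0 mm.

21.0 mm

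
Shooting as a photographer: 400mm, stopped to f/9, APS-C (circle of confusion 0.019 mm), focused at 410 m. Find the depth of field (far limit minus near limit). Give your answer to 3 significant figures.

Hyperfocal distance H = f²/(N·c) + f = 400²/(9 × 0.019) + 400 = 160000/0.171 + 400 ≈ 936072.5 mm ≈ 936.1 m.
Near limit Dn = s·(H − f)/(H + s − 2f) = 410000 × (936072.5 − 400) / (936072.5 + 410000 − 2 × 400) = 410000 × 935672.5 / 1345272.5 ≈ 285166 mm.
Far limit Df = s·(H − f)/(H − s) = 410000 × (936072.5 − 400) / (936072.5 − 410000) = 410000 × 935672.5 / 526072.5 ≈ 729226 mm.
Depth of field = Df − Dn = 729226 − 285166 ≈ 444060 mm ≈ 444 m.

444 m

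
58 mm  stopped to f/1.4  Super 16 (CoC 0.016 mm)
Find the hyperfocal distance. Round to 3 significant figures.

150 m

Hyperfocal distance H = f²/(N·c) + f = 58²/(1.4 × 0.016) + 58 = 3364/0.0224 + 58 ≈ 150236.6 mm ≈ 150 m.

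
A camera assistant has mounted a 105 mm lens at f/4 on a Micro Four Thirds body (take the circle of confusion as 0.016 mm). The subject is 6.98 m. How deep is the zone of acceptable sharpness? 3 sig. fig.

0.558 m

Hyperfocal distance H = f²/(N·c) + f = 105²/(4 × 0.016) + 105 = 11025/0.064 + 105 ≈ 172370.6 mm ≈ 172.4 m.
Near limit Dn = s·(H − f)/(H + s − 2f) = 6980 × (172370.6 − 105) / (172370.6 + 6980 − 2 × 105) = 6980 × 172265.6 / 179140.6 ≈ 6712.12 mm.
Far limit Df = s·(H − f)/(H − s) = 6980 × (172370.6 − 105) / (172370.6 − 6980) = 6980 × 172265.6 / 165390.6 ≈ 7270.15 mm.
Depth of field = Df − Dn = 7270.15 − 6712.12 ≈ 558.03 mm ≈ 0.558 m.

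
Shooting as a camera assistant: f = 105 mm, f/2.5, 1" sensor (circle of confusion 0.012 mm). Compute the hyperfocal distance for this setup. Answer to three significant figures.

Hyperfocal distance H = f²/(N·c) + f = 105²/(2.5 × 0.012) + 105 = 11025/0.03 + 105 ≈ 367605.0 mm ≈ 368 m.

368 m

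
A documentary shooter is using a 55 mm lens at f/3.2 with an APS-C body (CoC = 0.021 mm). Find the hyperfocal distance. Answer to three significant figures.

Hyperfocal distance H = f²/(N·c) + f = 55²/(3.2 × 0.021) + 55 = 3025/0.0672 + 55 ≈ 45069.9 mm ≈ 45.1 m.

45.1 m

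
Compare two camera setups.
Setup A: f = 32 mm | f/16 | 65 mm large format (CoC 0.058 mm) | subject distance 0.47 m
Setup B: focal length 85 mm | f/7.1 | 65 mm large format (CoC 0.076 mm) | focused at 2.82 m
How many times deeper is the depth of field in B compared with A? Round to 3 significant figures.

2.71

Setup A: H = 32²/(16×0.058) + 32 ≈ 1135.4 mm; DoF = Df − Dn = 779.36 − 336.45 ≈ 442.91 mm.
Setup B: H = 85²/(7.1×0.076) + 85 ≈ 13474.5 mm; DoF = Df − Dn = 3543.9 − 2341.7 ≈ 1202.2 mm.
Ratio = 1202.2 / 442.91 ≈ 2.71.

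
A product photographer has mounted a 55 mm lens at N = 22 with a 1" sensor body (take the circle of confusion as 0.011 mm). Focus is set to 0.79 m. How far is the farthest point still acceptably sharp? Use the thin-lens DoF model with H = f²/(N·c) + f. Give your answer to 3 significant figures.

Hyperfocal distance H = f²/(N·c) + f = 55²/(22 × 0.011) + 55 = 3025/0.242 + 55 ≈ 12555.0 mm ≈ 12.55 m.
Far limit Df = s·(H − f)/(H − s) = 790 × (12555.0 − 55) / (12555.0 − 790) = 790 × 12500.0 / 11765.0 ≈ 839.35 mm ≈ 0.839 m.

0.839 m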